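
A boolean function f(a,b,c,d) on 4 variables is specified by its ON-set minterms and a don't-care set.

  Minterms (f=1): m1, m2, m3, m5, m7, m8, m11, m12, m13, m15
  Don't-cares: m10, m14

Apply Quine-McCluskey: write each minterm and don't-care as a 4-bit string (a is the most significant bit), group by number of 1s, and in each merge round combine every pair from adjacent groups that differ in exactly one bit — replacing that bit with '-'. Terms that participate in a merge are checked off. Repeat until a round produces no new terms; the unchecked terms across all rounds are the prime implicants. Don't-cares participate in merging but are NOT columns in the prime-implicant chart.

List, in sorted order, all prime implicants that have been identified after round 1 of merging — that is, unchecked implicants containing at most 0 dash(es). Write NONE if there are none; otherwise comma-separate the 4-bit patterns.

NONE

size-2^0 implicants → 0001(✓)  0010(✓)  0011(✓)  0101(✓)  0111(✓)  1000(✓)  1010(✓)  1011(✓)  1100(✓)  1101(✓)  1110(✓)  1111(✓)
size-2^1 implicants → -010(✓)  -011(✓)  -101(✓)  -111(✓)  0-01(✓)  0-11(✓)  00-1(✓)  001-(✓)  01-1(✓)  1-00(✓)  1-10(✓)  1-11(✓)  10-0(✓)  101-(✓)  11-0(✓)  11-1(✓)  110-(✓)  111-(✓)
size-2^2 implicants → --11  -01-  -1-1  0--1  1--0  1-1-  11--
Unchecked terms (primes): --11, -01-, -1-1, 0--1, 1--0, 1-1-, 11--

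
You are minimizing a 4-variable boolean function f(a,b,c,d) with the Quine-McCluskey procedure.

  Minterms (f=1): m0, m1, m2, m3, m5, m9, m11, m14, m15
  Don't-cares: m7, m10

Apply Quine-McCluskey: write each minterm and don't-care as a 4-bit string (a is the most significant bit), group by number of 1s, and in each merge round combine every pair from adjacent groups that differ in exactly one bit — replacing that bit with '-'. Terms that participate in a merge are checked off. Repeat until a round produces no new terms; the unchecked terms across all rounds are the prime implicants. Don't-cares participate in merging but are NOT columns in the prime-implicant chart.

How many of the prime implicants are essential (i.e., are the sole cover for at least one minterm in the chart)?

4

[col 0] 0000*, 0001*, 0010*, 0011*, 0101*, 0111*, 1001*, 1010*, 1011*, 1110*, 1111*
[col 1] -001*, -010*, -011*, -111*, 0-01*, 0-11*, 00-0*, 00-1*, 000-*, 001-*, 01-1*, 1-10*, 1-11*, 10-1*, 101-*, 111-*
[col 2] --11, -0-1, -01-, 0--1, 00--, 1-1-
Prime implicants: --11, -0-1, -01-, 0--1, 00--, 1-1-
PI chart (minterm → PIs covering it):
  0 | 00--  (sole → essential)
  1 | -0-1,0--1,00--
  2 | -01-,00--
  3 | --11,-0-1,-01-,0--1,00--
  5 | 0--1  (sole → essential)
  9 | -0-1  (sole → essential)
  11 | --11,-0-1,-01-,1-1-
  14 | 1-1-  (sole → essential)
  15 | --11,1-1-
Essential prime implicants: -0-1, 0--1, 00--, 1-1-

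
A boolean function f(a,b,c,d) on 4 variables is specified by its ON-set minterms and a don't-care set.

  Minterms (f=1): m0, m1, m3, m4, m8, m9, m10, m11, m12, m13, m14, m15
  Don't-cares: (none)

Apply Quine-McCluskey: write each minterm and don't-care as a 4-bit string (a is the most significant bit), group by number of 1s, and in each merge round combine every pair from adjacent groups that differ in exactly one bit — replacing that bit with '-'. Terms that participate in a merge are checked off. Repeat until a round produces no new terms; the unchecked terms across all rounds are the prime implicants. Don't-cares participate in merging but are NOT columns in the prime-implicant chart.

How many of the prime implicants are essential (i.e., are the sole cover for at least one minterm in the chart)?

Round 0: 0000✓ 0001✓ 0011✓ 0100✓ 1000✓ 1001✓ 1010✓ 1011✓ 1100✓ 1101✓ 1110✓ 1111✓
Round 1: -000✓ -001✓ -011✓ -100✓ 0-00✓ 00-1✓ 000-✓ 1-00✓ 1-01✓ 1-10✓ 1-11✓ 10-0✓ 10-1✓ 100-✓ 101-✓ 11-0✓ 11-1✓ 110-✓ 111-✓
Round 2: --00 -0-1 -00- 1--0✓ 1--1✓ 1-0-✓ 1-1-✓ 10--✓ 11--✓
Round 3: 1---
PIs = {--00, -0-1, -00-, 1---}
Coverage chart:
  m0: --00,-00-
  m1: -0-1,-00-
  m3: -0-1 ←essential
  m4: --00 ←essential
  m8: --00,-00-,1---
  m9: -0-1,-00-,1---
  m10: 1--- ←essential
  m11: -0-1,1---
  m12: --00,1---
  m13: 1--- ←essential
  m14: 1--- ←essential
  m15: 1--- ←essential
Essential: --00, -0-1, 1---

3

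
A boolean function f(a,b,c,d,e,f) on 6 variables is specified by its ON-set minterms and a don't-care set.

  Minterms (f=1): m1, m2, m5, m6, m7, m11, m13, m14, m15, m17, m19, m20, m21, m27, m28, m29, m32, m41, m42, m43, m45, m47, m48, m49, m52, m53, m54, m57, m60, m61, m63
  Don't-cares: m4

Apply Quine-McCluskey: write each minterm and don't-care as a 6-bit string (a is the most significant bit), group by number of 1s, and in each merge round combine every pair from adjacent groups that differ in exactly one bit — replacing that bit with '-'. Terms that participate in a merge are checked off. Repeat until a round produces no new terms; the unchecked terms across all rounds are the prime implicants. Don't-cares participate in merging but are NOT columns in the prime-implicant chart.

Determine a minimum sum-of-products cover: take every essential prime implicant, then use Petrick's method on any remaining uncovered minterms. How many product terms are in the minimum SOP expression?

Round 0: 000001✓ 000010✓ 000100✓ 000101✓ 000110✓ 000111✓ 001011✓ 001101✓ 001110✓ 001111✓ 010001✓ 010011✓ 010100✓ 010101✓ 011011✓ 011100✓ 011101✓ 100000✓ 101001✓ 101010✓ 101011✓ 101101✓ 101111✓ 110000✓ 110001✓ 110100✓ 110101✓ 110110✓ 111001✓ 111100✓ 111101✓ 111111✓
Round 1: -01011✓ -01101✓ -01111✓ -10001✓ -10100✓ -10101✓ -11100✓ -11101✓ 0-0001✓ 0-0100✓ 0-0101✓ 0-1011 0-1101✓ 00-101✓ 00-110✓ 00-111✓ 000-01✓ 000-10 0001-0✓ 0001-1✓ 00010-✓ 00011-✓ 001-11✓ 0011-1✓ 00111-✓ 01-011 01-100✓ 01-101✓ 010-01✓ 0100-1 01010-✓ 01110-✓ 1-0000 1-1001✓ 1-1101✓ 1-1111✓ 101-01✓ 101-11✓ 1010-1✓ 10101- 1011-1✓ 11-001✓ 11-100✓ 11-101✓ 110-00✓ 110-01✓ 11000-✓ 1101-0 11010-✓ 111-01✓ 1111-1✓ 11110-✓
Round 2: --1101 -01-11 -011-1 -1-100✓ -1-101✓ -10-01 -1010-✓ -1110-✓ 0--101 0-0-01 0-010- 00-1-1 00-11- 0001-- 01-10-✓ 1-1-01 1-11-1 101--1 11--01 11-10-✓ 110-0-
Round 3: -1-10-
PIs = {--1101, -01-11, -011-1, -1-10-, -10-01, 0--101, 0-0-01, 0-010-, 0-1011, 00-1-1, 00-11-, 000-10, 0001--, 01-011, 0100-1, 1-0000, 1-1-01, 1-11-1, 101--1, 10101-, 11--01, 110-0-, 1101-0}
Coverage chart:
  m1: 0-0-01 ←essential
  m2: 000-10 ←essential
  m5: 0--101,0-0-01,0-010-,00-1-1,0001--
  m6: 00-11-,000-10,0001--
  m7: 00-1-1,00-11-,0001--
  m11: -01-11,0-1011
  m13: --1101,-011-1,0--101,00-1-1
  m14: 00-11- ←essential
  m15: -01-11,-011-1,00-1-1,00-11-
  m17: -10-01,0-0-01,0100-1
  m19: 01-011,0100-1
  m20: -1-10-,0-010-
  m21: -1-10-,-10-01,0--101,0-0-01,0-010-
  m27: 0-1011,01-011
  m28: -1-10- ←essential
  m29: --1101,-1-10-,0--101
  m32: 1-0000 ←essential
  m41: 1-1-01,101--1
  m42: 10101- ←essential
  m43: -01-11,101--1,10101-
  m45: --1101,-011-1,1-1-01,1-11-1,101--1
  m47: -01-11,-011-1,1-11-1,101--1
  m48: 1-0000,110-0-
  m49: -10-01,11--01,110-0-
  m52: -1-10-,110-0-,1101-0
  m53: -1-10-,-10-01,11--01,110-0-
  m54: 1101-0 ←essential
  m57: 1-1-01,11--01
  m60: -1-10- ←essential
  m61: --1101,-1-10-,1-1-01,1-11-1,11--01
  m63: 1-11-1 ←essential
Essential: -1-10-, 0-0-01, 00-11-, 000-10, 1-0000, 1-11-1, 10101-, 1101-0
Petrick residual → --1101, -01-11, -10-01, 01-011, 1-1-01
Min cover (13 terms): cde'f + b'cef + bde' + bc'e'f + a'c'e'f + a'b'de + a'b'c'ef' + a'bd'ef + ac'd'e'f' + ace'f + acdf + ab'cd'e + abc'df'

13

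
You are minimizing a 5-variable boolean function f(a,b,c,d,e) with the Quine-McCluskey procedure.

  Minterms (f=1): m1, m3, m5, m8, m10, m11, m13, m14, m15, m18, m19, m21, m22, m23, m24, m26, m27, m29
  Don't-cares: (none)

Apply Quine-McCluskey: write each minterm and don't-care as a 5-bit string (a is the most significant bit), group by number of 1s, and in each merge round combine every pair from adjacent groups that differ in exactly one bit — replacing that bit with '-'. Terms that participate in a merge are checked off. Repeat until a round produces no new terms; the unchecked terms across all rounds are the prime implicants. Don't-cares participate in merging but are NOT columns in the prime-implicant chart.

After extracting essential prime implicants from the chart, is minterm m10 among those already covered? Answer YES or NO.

YES

size-2^0 implicants → 00001(✓)  00011(✓)  00101(✓)  01000(✓)  01010(✓)  01011(✓)  01101(✓)  01110(✓)  01111(✓)  10010(✓)  10011(✓)  10101(✓)  10110(✓)  10111(✓)  11000(✓)  11010(✓)  11011(✓)  11101(✓)
size-2^1 implicants → -0011(✓)  -0101(✓)  -1000(✓)  -1010(✓)  -1011(✓)  -1101(✓)  0-011(✓)  0-101(✓)  00-01  000-1  01-10(✓)  01-11(✓)  010-0(✓)  0101-(✓)  011-1  0111-(✓)  1-010(✓)  1-011(✓)  1-101(✓)  10-10(✓)  10-11(✓)  1001-(✓)  101-1  1011-(✓)  110-0(✓)  1101-(✓)
size-2^2 implicants → --011  --101  -10-0  -101-  01-1-  1-01-  10-1-
Unchecked terms (primes): --011, --101, -10-0, -101-, 00-01, 000-1, 01-1-, 011-1, 1-01-, 10-1-, 101-1
Minterm coverage:
  m1 ⊆ 00-01,000-1
  m3 ⊆ --011,000-1
  m5 ⊆ --101,00-01
  m8 ⊆ -10-0 [E]
  m10 ⊆ -10-0,-101-,01-1-
  m11 ⊆ --011,-101-,01-1-
  m13 ⊆ --101,011-1
  m14 ⊆ 01-1- [E]
  m15 ⊆ 01-1-,011-1
  m18 ⊆ 1-01-,10-1-
  m19 ⊆ --011,1-01-,10-1-
  m21 ⊆ --101,101-1
  m22 ⊆ 10-1- [E]
  m23 ⊆ 10-1-,101-1
  m24 ⊆ -10-0 [E]
  m26 ⊆ -10-0,-101-,1-01-
  m27 ⊆ --011,-101-,1-01-
  m29 ⊆ --101 [E]
E = {--101, -10-0, 01-1-, 10-1-}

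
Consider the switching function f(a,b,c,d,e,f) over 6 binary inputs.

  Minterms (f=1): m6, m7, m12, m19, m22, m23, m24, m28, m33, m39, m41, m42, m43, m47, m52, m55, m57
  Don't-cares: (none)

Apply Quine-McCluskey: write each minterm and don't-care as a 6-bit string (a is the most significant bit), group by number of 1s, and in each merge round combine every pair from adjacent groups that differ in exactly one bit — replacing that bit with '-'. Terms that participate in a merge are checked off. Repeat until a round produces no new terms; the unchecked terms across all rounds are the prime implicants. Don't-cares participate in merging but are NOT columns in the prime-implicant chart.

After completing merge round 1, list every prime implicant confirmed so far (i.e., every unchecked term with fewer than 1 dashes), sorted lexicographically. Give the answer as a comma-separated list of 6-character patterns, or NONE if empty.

[col 0] 000110*, 000111*, 001100*, 010011*, 010110*, 010111*, 011000*, 011100*, 100001*, 100111*, 101001*, 101010*, 101011*, 101111*, 110100, 110111*, 111001*
[col 1] -00111*, -10111*, 0-0110*, 0-0111*, 0-1100, 00011-*, 010-11, 01011-*, 011-00, 1-0111*, 1-1001, 10-001, 10-111, 101-11, 1010-1, 10101-
[col 2] --0111, 0-011-
Prime implicants: --0111, 0-011-, 0-1100, 010-11, 011-00, 1-1001, 10-001, 10-111, 101-11, 1010-1, 10101-, 110100

110100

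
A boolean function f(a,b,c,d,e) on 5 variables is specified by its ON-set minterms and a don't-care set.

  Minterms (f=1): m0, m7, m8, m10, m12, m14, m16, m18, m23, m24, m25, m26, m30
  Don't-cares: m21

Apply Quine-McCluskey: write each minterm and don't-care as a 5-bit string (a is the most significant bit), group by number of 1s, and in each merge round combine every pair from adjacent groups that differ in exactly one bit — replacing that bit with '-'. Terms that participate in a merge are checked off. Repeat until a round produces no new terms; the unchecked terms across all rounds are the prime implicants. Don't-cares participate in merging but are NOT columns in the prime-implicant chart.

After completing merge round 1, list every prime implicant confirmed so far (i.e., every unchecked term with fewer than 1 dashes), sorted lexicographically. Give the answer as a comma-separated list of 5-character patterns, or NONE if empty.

Round 0: 00000✓ 00111✓ 01000✓ 01010✓ 01100✓ 01110✓ 10000✓ 10010✓ 10101✓ 10111✓ 11000✓ 11001✓ 11010✓ 11110✓
Round 1: -0000✓ -0111 -1000✓ -1010✓ -1110✓ 0-000✓ 01-00✓ 01-10✓ 010-0✓ 011-0✓ 1-000✓ 1-010✓ 100-0✓ 101-1 11-10✓ 110-0✓ 1100-
Round 2: --000 -1-10 -10-0 01--0 1-0-0
PIs = {--000, -0111, -1-10, -10-0, 01--0, 1-0-0, 101-1, 1100-}

NONE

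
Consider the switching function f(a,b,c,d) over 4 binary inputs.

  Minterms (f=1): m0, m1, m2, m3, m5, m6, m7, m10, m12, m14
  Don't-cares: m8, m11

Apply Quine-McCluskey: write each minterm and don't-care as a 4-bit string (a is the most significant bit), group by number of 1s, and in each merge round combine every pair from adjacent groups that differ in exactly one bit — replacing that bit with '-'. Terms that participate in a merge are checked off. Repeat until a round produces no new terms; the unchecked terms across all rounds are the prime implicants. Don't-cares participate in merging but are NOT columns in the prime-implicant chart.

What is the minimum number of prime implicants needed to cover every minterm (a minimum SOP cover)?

size-2^0 implicants → 0000(✓)  0001(✓)  0010(✓)  0011(✓)  0101(✓)  0110(✓)  0111(✓)  1000(✓)  1010(✓)  1011(✓)  1100(✓)  1110(✓)
size-2^1 implicants → -000(✓)  -010(✓)  -011(✓)  -110(✓)  0-01(✓)  0-10(✓)  0-11(✓)  00-0(✓)  00-1(✓)  000-(✓)  001-(✓)  01-1(✓)  011-(✓)  1-00(✓)  1-10(✓)  10-0(✓)  101-(✓)  11-0(✓)
size-2^2 implicants → --10  -0-0  -01-  0--1  0-1-  00--  1--0
Unchecked terms (primes): --10, -0-0, -01-, 0--1, 0-1-, 00--, 1--0
Minterm coverage:
  m0 ⊆ -0-0,00--
  m1 ⊆ 0--1,00--
  m2 ⊆ --10,-0-0,-01-,0-1-,00--
  m3 ⊆ -01-,0--1,0-1-,00--
  m5 ⊆ 0--1 [E]
  m6 ⊆ --10,0-1-
  m7 ⊆ 0--1,0-1-
  m10 ⊆ --10,-0-0,-01-,1--0
  m12 ⊆ 1--0 [E]
  m14 ⊆ --10,1--0
E = {0--1, 1--0}
Petrick residual → --10, -0-0
Cover = cd' + b'd' + a'd + ad'  |cover|=4

4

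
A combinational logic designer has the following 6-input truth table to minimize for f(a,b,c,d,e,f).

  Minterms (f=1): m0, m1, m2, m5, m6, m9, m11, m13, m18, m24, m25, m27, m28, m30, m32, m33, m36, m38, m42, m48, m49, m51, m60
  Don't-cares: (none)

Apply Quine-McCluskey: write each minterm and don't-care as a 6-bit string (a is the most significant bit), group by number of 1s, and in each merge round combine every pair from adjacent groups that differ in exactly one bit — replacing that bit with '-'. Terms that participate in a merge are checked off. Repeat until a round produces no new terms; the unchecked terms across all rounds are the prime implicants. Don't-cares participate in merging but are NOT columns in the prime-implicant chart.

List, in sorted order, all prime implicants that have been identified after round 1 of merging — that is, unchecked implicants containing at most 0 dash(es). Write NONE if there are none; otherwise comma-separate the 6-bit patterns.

Round 0: 000000✓ 000001✓ 000010✓ 000101✓ 000110✓ 001001✓ 001011✓ 001101✓ 010010✓ 011000✓ 011001✓ 011011✓ 011100✓ 011110✓ 100000✓ 100001✓ 100100✓ 100110✓ 101010 110000✓ 110001✓ 110011✓ 111100✓
Round 1: -00000✓ -00001✓ -00110 -11100 0-0010 0-1001✓ 0-1011✓ 00-001✓ 00-101✓ 000-01✓ 000-10 0000-0 00000-✓ 001-01✓ 0010-1✓ 011-00 0110-1✓ 01100- 0111-0 1-0000✓ 1-0001✓ 100-00 10000-✓ 1001-0 1100-1 11000-✓
Round 2: -0000- 0-10-1 00--01 1-000-
PIs = {-0000-, -00110, -11100, 0-0010, 0-10-1, 00--01, 000-10, 0000-0, 011-00, 01100-, 0111-0, 1-000-, 100-00, 1001-0, 101010, 1100-1}

101010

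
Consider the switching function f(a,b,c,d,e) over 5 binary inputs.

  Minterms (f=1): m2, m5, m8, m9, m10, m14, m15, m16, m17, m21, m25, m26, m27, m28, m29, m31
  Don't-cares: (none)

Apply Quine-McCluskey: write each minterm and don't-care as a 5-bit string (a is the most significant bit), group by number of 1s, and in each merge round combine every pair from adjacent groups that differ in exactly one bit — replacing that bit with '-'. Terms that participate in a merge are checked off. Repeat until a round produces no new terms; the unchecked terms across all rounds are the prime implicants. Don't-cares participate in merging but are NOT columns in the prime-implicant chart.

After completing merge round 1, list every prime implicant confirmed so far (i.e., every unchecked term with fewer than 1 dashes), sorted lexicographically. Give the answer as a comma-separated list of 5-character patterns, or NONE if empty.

NONE

size-2^0 implicants → 00010(✓)  00101(✓)  01000(✓)  01001(✓)  01010(✓)  01110(✓)  01111(✓)  10000(✓)  10001(✓)  10101(✓)  11001(✓)  11010(✓)  11011(✓)  11100(✓)  11101(✓)  11111(✓)
size-2^1 implicants → -0101  -1001  -1010  -1111  0-010  01-10  010-0  0100-  0111-  1-001(✓)  1-101(✓)  10-01(✓)  1000-  11-01(✓)  11-11(✓)  110-1(✓)  1101-  111-1(✓)  1110-
size-2^2 implicants → 1--01  11--1
Unchecked terms (primes): -0101, -1001, -1010, -1111, 0-010, 01-10, 010-0, 0100-, 0111-, 1--01, 1000-, 11--1, 1101-, 1110-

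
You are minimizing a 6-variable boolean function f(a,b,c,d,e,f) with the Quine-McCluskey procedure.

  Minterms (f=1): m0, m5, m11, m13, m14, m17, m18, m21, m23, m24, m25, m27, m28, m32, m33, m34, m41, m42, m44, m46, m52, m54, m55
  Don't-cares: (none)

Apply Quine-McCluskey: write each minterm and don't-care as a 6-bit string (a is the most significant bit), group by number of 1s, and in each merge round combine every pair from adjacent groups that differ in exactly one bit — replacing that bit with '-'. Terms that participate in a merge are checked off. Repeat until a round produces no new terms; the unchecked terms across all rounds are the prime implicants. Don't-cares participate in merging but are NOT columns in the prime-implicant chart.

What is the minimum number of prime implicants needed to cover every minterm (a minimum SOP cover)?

13

[col 0] 000000*, 000101*, 001011*, 001101*, 001110*, 010001*, 010010, 010101*, 010111*, 011000*, 011001*, 011011*, 011100*, 100000*, 100001*, 100010*, 101001*, 101010*, 101100*, 101110*, 110100*, 110110*, 110111*
[col 1] -00000, -01110, -10111, 0-0101, 0-1011, 00-101, 01-001, 010-01, 0101-1, 011-00, 0110-1, 01100-, 10-001, 10-010, 1000-0, 10000-, 101-10, 1011-0, 1101-0, 11011-
Prime implicants: -00000, -01110, -10111, 0-0101, 0-1011, 00-101, 01-001, 010-01, 010010, 0101-1, 011-00, 0110-1, 01100-, 10-001, 10-010, 1000-0, 10000-, 101-10, 1011-0, 1101-0, 11011-
PI chart (minterm → PIs covering it):
  0 | -00000  (sole → essential)
  5 | 0-0101,00-101
  11 | 0-1011  (sole → essential)
  13 | 00-101  (sole → essential)
  14 | -01110  (sole → essential)
  17 | 01-001,010-01
  18 | 010010  (sole → essential)
  21 | 0-0101,010-01,0101-1
  23 | -10111,0101-1
  24 | 011-00,01100-
  25 | 01-001,0110-1,01100-
  27 | 0-1011,0110-1
  28 | 011-00  (sole → essential)
  32 | -00000,1000-0,10000-
  33 | 10-001,10000-
  34 | 10-010,1000-0
  41 | 10-001  (sole → essential)
  42 | 10-010,101-10
  44 | 1011-0  (sole → essential)
  46 | -01110,101-10,1011-0
  52 | 1101-0  (sole → essential)
  54 | 1101-0,11011-
  55 | -10111,11011-
Essential prime implicants: -00000, -01110, 0-1011, 00-101, 010010, 011-00, 10-001, 1011-0, 1101-0
Petrick residual → -10111, 0-0101, 01-001, 10-010
Minimum SOP uses 13 PIs: b'c'd'e'f' + b'cdef' + bc'def + a'c'de'f + a'cd'ef + a'b'de'f + a'bd'e'f + a'bc'd'ef' + a'bce'f' + ab'd'e'f + ab'd'ef' + ab'cdf' + abc'df'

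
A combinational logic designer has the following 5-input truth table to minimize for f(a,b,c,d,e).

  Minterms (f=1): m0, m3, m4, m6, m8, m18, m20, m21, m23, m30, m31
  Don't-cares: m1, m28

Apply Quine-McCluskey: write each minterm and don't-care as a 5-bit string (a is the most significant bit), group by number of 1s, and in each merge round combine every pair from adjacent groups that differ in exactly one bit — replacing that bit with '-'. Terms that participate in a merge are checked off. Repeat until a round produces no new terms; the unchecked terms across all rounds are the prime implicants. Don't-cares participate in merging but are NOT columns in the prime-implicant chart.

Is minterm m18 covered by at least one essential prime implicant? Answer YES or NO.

YES

Round 0: 00000✓ 00001✓ 00011✓ 00100✓ 00110✓ 01000✓ 10010 10100✓ 10101✓ 10111✓ 11100✓ 11110✓ 11111✓
Round 1: -0100 0-000 00-00 000-1 0000- 001-0 1-100 1-111 101-1 1010- 111-0 1111-
PIs = {-0100, 0-000, 00-00, 000-1, 0000-, 001-0, 1-100, 1-111, 10010, 101-1, 1010-, 111-0, 1111-}
Coverage chart:
  m0: 0-000,00-00,0000-
  m3: 000-1 ←essential
  m4: -0100,00-00,001-0
  m6: 001-0 ←essential
  m8: 0-000 ←essential
  m18: 10010 ←essential
  m20: -0100,1-100,1010-
  m21: 101-1,1010-
  m23: 1-111,101-1
  m30: 111-0,1111-
  m31: 1-111,1111-
Essential: 0-000, 000-1, 001-0, 10010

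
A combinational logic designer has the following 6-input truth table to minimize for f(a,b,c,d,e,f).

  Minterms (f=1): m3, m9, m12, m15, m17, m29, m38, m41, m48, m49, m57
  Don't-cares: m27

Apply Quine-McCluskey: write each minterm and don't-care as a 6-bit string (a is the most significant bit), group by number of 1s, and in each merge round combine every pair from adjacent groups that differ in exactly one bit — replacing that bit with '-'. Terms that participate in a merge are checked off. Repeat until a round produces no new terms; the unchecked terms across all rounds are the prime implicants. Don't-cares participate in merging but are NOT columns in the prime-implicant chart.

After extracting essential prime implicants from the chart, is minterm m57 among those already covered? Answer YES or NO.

[col 0] 000011, 001001*, 001100, 001111, 010001*, 011011, 011101, 100110, 101001*, 110000*, 110001*, 111001*
[col 1] -01001, -10001, 1-1001, 11-001, 11000-
Prime implicants: -01001, -10001, 000011, 001100, 001111, 011011, 011101, 1-1001, 100110, 11-001, 11000-
PI chart (minterm → PIs covering it):
  3 | 000011  (sole → essential)
  9 | -01001  (sole → essential)
  12 | 001100  (sole → essential)
  15 | 001111  (sole → essential)
  17 | -10001  (sole → essential)
  29 | 011101  (sole → essential)
  38 | 100110  (sole → essential)
  41 | -01001,1-1001
  48 | 11000-  (sole → essential)
  49 | -10001,11-001,11000-
  57 | 1-1001,11-001
Essential prime implicants: -01001, -10001, 000011, 001100, 001111, 011101, 100110, 11000-

NO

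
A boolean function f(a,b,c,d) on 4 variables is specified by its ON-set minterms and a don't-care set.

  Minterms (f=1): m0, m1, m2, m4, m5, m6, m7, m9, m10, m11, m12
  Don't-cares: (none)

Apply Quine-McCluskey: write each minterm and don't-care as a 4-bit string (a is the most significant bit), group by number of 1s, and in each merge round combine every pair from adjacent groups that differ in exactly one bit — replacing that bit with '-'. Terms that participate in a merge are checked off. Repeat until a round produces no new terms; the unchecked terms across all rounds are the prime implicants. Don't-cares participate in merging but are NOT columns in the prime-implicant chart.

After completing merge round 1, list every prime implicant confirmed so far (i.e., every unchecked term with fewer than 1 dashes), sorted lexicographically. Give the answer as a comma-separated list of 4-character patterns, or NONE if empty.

Round 0: 0000✓ 0001✓ 0010✓ 0100✓ 0101✓ 0110✓ 0111✓ 1001✓ 1010✓ 1011✓ 1100✓
Round 1: -001 -010 -100 0-00✓ 0-01✓ 0-10✓ 00-0✓ 000-✓ 01-0✓ 01-1✓ 010-✓ 011-✓ 10-1 101-
Round 2: 0--0 0-0- 01--
PIs = {-001, -010, -100, 0--0, 0-0-, 01--, 10-1, 101-}

NONE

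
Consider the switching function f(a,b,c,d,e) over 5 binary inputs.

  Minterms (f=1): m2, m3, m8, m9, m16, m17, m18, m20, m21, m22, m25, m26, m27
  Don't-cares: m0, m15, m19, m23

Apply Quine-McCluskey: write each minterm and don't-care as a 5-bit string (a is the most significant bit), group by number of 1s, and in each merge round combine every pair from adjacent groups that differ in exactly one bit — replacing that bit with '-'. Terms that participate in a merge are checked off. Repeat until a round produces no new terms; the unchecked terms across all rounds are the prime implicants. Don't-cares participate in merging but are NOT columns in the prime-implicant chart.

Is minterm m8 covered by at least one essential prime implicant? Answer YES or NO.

size-2^0 implicants → 00000(✓)  00010(✓)  00011(✓)  01000(✓)  01001(✓)  01111  10000(✓)  10001(✓)  10010(✓)  10011(✓)  10100(✓)  10101(✓)  10110(✓)  10111(✓)  11001(✓)  11010(✓)  11011(✓)
size-2^1 implicants → -0000(✓)  -0010(✓)  -0011(✓)  -1001  0-000  000-0(✓)  0001-(✓)  0100-  1-001(✓)  1-010(✓)  1-011(✓)  10-00(✓)  10-01(✓)  10-10(✓)  10-11(✓)  100-0(✓)  100-1(✓)  1000-(✓)  1001-(✓)  101-0(✓)  101-1(✓)  1010-(✓)  1011-(✓)  110-1(✓)  1101-(✓)
size-2^2 implicants → -00-0  -001-  1-0-1  1-01-  10--0(✓)  10--1(✓)  10-0-(✓)  10-1-(✓)  100--(✓)  101--(✓)
size-2^3 implicants → 10---
Unchecked terms (primes): -00-0, -001-, -1001, 0-000, 0100-, 01111, 1-0-1, 1-01-, 10---
Minterm coverage:
  m2 ⊆ -00-0,-001-
  m3 ⊆ -001- [E]
  m8 ⊆ 0-000,0100-
  m9 ⊆ -1001,0100-
  m16 ⊆ -00-0,10---
  m17 ⊆ 1-0-1,10---
  m18 ⊆ -00-0,-001-,1-01-,10---
  m20 ⊆ 10--- [E]
  m21 ⊆ 10--- [E]
  m22 ⊆ 10--- [E]
  m25 ⊆ -1001,1-0-1
  m26 ⊆ 1-01- [E]
  m27 ⊆ 1-0-1,1-01-
E = {-001-, 1-01-, 10---}

NO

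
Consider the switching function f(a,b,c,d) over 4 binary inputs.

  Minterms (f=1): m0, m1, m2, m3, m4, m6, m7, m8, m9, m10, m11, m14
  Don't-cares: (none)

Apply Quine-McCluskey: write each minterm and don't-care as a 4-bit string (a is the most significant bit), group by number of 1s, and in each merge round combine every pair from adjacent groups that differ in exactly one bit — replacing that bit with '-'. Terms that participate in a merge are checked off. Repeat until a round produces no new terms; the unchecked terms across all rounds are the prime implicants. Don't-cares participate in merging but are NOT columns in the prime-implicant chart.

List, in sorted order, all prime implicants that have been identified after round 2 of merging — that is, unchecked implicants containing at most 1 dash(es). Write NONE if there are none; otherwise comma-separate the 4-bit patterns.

NONE

Round 0: 0000✓ 0001✓ 0010✓ 0011✓ 0100✓ 0110✓ 0111✓ 1000✓ 1001✓ 1010✓ 1011✓ 1110✓
Round 1: -000✓ -001✓ -010✓ -011✓ -110✓ 0-00✓ 0-10✓ 0-11✓ 00-0✓ 00-1✓ 000-✓ 001-✓ 01-0✓ 011-✓ 1-10✓ 10-0✓ 10-1✓ 100-✓ 101-✓
Round 2: --10 -0-0✓ -0-1✓ -00-✓ -01-✓ 0--0 0-1- 00--✓ 10--✓
Round 3: -0--
PIs = {--10, -0--, 0--0, 0-1-}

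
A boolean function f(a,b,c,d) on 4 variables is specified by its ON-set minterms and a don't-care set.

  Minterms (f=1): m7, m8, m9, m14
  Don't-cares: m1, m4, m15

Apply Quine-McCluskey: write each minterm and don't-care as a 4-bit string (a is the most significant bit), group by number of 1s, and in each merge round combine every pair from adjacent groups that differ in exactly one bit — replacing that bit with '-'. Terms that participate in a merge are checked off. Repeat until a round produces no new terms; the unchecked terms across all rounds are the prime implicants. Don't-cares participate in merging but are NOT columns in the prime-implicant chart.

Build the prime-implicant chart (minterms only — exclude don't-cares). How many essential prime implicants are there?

[col 0] 0001*, 0100, 0111*, 1000*, 1001*, 1110*, 1111*
[col 1] -001, -111, 100-, 111-
Prime implicants: -001, -111, 0100, 100-, 111-
PI chart (minterm → PIs covering it):
  7 | -111  (sole → essential)
  8 | 100-  (sole → essential)
  9 | -001,100-
  14 | 111-  (sole → essential)
Essential prime implicants: -111, 100-, 111-

3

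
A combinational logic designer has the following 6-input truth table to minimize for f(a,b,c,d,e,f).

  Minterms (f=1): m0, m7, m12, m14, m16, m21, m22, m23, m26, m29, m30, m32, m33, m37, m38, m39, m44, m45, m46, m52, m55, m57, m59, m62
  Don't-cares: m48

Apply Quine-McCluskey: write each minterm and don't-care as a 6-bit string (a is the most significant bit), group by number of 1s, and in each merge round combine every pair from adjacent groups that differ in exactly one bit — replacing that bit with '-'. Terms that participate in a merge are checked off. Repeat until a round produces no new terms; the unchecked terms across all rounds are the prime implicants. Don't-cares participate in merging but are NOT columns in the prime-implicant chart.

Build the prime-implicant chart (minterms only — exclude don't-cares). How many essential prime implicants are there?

8

[col 0] 000000*, 000111*, 001100*, 001110*, 010000*, 010101*, 010110*, 010111*, 011010*, 011101*, 011110*, 100000*, 100001*, 100101*, 100110*, 100111*, 101100*, 101101*, 101110*, 110000*, 110100*, 110111*, 111001*, 111011*, 111110*
[col 1] -00000*, -00111*, -01100*, -01110*, -10000*, -10111*, -11110*, 0-0000*, 0-0111*, 0-1110*, 0011-0*, 01-101, 01-110, 0101-1, 01011-, 011-10, 1-0000*, 1-0111*, 1-1110*, 10-101, 10-110, 100-01, 10000-, 1001-1, 10011-, 1011-0*, 10110-, 110-00, 1110-1
[col 2] --0000, --0111, --1110, -011-0
Prime implicants: --0000, --0111, --1110, -011-0, 01-101, 01-110, 0101-1, 01011-, 011-10, 10-101, 10-110, 100-01, 10000-, 1001-1, 10011-, 10110-, 110-00, 1110-1
PI chart (minterm → PIs covering it):
  0 | --0000  (sole → essential)
  7 | --0111  (sole → essential)
  12 | -011-0  (sole → essential)
  14 | --1110,-011-0
  16 | --0000  (sole → essential)
  21 | 01-101,0101-1
  22 | 01-110,01011-
  23 | --0111,0101-1,01011-
  26 | 011-10  (sole → essential)
  29 | 01-101  (sole → essential)
  30 | --1110,01-110,011-10
  32 | --0000,10000-
  33 | 100-01,10000-
  37 | 10-101,100-01,1001-1
  38 | 10-110,10011-
  39 | --0111,1001-1,10011-
  44 | -011-0,10110-
  45 | 10-101,10110-
  46 | --1110,-011-0,10-110
  52 | 110-00  (sole → essential)
  55 | --0111  (sole → essential)
  57 | 1110-1  (sole → essential)
  59 | 1110-1  (sole → essential)
  62 | --1110  (sole → essential)
Essential prime implicants: --0000, --0111, --1110, -011-0, 01-101, 011-10, 110-00, 1110-1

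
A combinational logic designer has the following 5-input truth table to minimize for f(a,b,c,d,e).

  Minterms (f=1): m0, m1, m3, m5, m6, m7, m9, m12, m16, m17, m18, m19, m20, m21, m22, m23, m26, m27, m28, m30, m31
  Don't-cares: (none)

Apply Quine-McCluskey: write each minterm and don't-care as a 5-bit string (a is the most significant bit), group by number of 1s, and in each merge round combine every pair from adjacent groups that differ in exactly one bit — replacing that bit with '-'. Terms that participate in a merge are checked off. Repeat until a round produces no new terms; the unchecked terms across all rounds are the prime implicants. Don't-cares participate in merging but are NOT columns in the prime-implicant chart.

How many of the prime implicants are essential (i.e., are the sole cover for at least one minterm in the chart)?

size-2^0 implicants → 00000(✓)  00001(✓)  00011(✓)  00101(✓)  00110(✓)  00111(✓)  01001(✓)  01100(✓)  10000(✓)  10001(✓)  10010(✓)  10011(✓)  10100(✓)  10101(✓)  10110(✓)  10111(✓)  11010(✓)  11011(✓)  11100(✓)  11110(✓)  11111(✓)
size-2^1 implicants → -0000(✓)  -0001(✓)  -0011(✓)  -0101(✓)  -0110(✓)  -0111(✓)  -1100  0-001  00-01(✓)  00-11(✓)  000-1(✓)  0000-(✓)  001-1(✓)  0011-(✓)  1-010(✓)  1-011(✓)  1-100(✓)  1-110(✓)  1-111(✓)  10-00(✓)  10-01(✓)  10-10(✓)  10-11(✓)  100-0(✓)  100-1(✓)  1000-(✓)  1001-(✓)  101-0(✓)  101-1(✓)  1010-(✓)  1011-(✓)  11-10(✓)  11-11(✓)  1101-(✓)  111-0(✓)  1111-(✓)
size-2^2 implicants → -0-01(✓)  -0-11(✓)  -00-1(✓)  -000-  -01-1(✓)  -011-  00--1(✓)  1--10(✓)  1--11(✓)  1-01-(✓)  1-1-0  1-11-(✓)  10--0(✓)  10--1(✓)  10-0-(✓)  10-1-(✓)  100--(✓)  101--(✓)  11-1-(✓)
size-2^3 implicants → -0--1  1--1-  10---
Unchecked terms (primes): -0--1, -000-, -011-, -1100, 0-001, 1--1-, 1-1-0, 10---
Minterm coverage:
  m0 ⊆ -000- [E]
  m1 ⊆ -0--1,-000-,0-001
  m3 ⊆ -0--1 [E]
  m5 ⊆ -0--1 [E]
  m6 ⊆ -011- [E]
  m7 ⊆ -0--1,-011-
  m9 ⊆ 0-001 [E]
  m12 ⊆ -1100 [E]
  m16 ⊆ -000-,10---
  m17 ⊆ -0--1,-000-,10---
  m18 ⊆ 1--1-,10---
  m19 ⊆ -0--1,1--1-,10---
  m20 ⊆ 1-1-0,10---
  m21 ⊆ -0--1,10---
  m22 ⊆ -011-,1--1-,1-1-0,10---
  m23 ⊆ -0--1,-011-,1--1-,10---
  m26 ⊆ 1--1- [E]
  m27 ⊆ 1--1- [E]
  m28 ⊆ -1100,1-1-0
  m30 ⊆ 1--1-,1-1-0
  m31 ⊆ 1--1- [E]
E = {-0--1, -000-, -011-, -1100, 0-001, 1--1-}

6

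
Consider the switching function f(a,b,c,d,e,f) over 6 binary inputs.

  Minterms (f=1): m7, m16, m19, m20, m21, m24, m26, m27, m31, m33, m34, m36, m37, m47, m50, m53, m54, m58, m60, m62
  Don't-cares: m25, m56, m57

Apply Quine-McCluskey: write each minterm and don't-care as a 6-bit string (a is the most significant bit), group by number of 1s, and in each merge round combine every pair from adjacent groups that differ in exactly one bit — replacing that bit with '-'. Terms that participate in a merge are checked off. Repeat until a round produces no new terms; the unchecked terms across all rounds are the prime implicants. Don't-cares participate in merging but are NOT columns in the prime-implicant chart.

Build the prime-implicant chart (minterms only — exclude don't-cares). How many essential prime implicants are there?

size-2^0 implicants → 000111  010000(✓)  010011(✓)  010100(✓)  010101(✓)  011000(✓)  011001(✓)  011010(✓)  011011(✓)  011111(✓)  100001(✓)  100010(✓)  100100(✓)  100101(✓)  101111  110010(✓)  110101(✓)  110110(✓)  111000(✓)  111001(✓)  111010(✓)  111100(✓)  111110(✓)
size-2^1 implicants → -10101  -11000(✓)  -11001(✓)  -11010(✓)  01-000  01-011  010-00  01010-  011-11  0110-0(✓)  0110-1(✓)  01100-(✓)  01101-(✓)  1-0010  1-0101  100-01  10010-  11-010(✓)  11-110(✓)  110-10(✓)  111-00(✓)  111-10(✓)  1110-0(✓)  11100-(✓)  1111-0(✓)
size-2^2 implicants → -110-0  -1100-  0110--  11--10  111--0
Unchecked terms (primes): -10101, -110-0, -1100-, 000111, 01-000, 01-011, 010-00, 01010-, 011-11, 0110--, 1-0010, 1-0101, 100-01, 10010-, 101111, 11--10, 111--0
Minterm coverage:
  m7 ⊆ 000111 [E]
  m16 ⊆ 01-000,010-00
  m19 ⊆ 01-011 [E]
  m20 ⊆ 010-00,01010-
  m21 ⊆ -10101,01010-
  m24 ⊆ -110-0,-1100-,01-000,0110--
  m26 ⊆ -110-0,0110--
  m27 ⊆ 01-011,011-11,0110--
  m31 ⊆ 011-11 [E]
  m33 ⊆ 100-01 [E]
  m34 ⊆ 1-0010 [E]
  m36 ⊆ 10010- [E]
  m37 ⊆ 1-0101,100-01,10010-
  m47 ⊆ 101111 [E]
  m50 ⊆ 1-0010,11--10
  m53 ⊆ -10101,1-0101
  m54 ⊆ 11--10 [E]
  m58 ⊆ -110-0,11--10,111--0
  m60 ⊆ 111--0 [E]
  m62 ⊆ 11--10,111--0
E = {000111, 01-011, 011-11, 1-0010, 100-01, 10010-, 101111, 11--10, 111--0}

9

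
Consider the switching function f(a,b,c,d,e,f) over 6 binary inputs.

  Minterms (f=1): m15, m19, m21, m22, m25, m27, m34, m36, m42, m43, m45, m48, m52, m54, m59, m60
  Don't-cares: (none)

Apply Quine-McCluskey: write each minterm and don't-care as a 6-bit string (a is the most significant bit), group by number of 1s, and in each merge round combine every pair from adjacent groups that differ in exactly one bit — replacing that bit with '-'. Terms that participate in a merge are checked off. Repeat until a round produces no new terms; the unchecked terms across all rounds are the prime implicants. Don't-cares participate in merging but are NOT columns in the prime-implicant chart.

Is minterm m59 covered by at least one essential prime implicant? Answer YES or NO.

Round 0: 001111 010011✓ 010101 010110✓ 011001✓ 011011✓ 100010✓ 100100✓ 101010✓ 101011✓ 101101 110000✓ 110100✓ 110110✓ 111011✓ 111100✓
Round 1: -10110 -11011 01-011 0110-1 1-0100 1-1011 10-010 10101- 11-100 110-00 1101-0
PIs = {-10110, -11011, 001111, 01-011, 010101, 0110-1, 1-0100, 1-1011, 10-010, 10101-, 101101, 11-100, 110-00, 1101-0}
Coverage chart:
  m15: 001111 ←essential
  m19: 01-011 ←essential
  m21: 010101 ←essential
  m22: -10110 ←essential
  m25: 0110-1 ←essential
  m27: -11011,01-011,0110-1
  m34: 10-010 ←essential
  m36: 1-0100 ←essential
  m42: 10-010,10101-
  m43: 1-1011,10101-
  m45: 101101 ←essential
  m48: 110-00 ←essential
  m52: 1-0100,11-100,110-00,1101-0
  m54: -10110,1101-0
  m59: -11011,1-1011
  m60: 11-100 ←essential
Essential: -10110, 001111, 01-011, 010101, 0110-1, 1-0100, 10-010, 101101, 11-100, 110-00

NO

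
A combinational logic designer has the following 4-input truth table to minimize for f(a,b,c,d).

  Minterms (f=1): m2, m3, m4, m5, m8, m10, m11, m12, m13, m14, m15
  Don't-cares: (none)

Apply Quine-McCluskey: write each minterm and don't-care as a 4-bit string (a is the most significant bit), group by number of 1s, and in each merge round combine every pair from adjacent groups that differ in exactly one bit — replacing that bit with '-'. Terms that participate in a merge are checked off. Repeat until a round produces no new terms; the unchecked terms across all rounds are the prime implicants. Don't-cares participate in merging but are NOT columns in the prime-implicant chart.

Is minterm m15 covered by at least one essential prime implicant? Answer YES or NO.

[col 0] 0010*, 0011*, 0100*, 0101*, 1000*, 1010*, 1011*, 1100*, 1101*, 1110*, 1111*
[col 1] -010*, -011*, -100*, -101*, 001-*, 010-*, 1-00*, 1-10*, 1-11*, 10-0*, 101-*, 11-0*, 11-1*, 110-*, 111-*
[col 2] -01-, -10-, 1--0, 1-1-, 11--
Prime implicants: -01-, -10-, 1--0, 1-1-, 11--
PI chart (minterm → PIs covering it):
  2 | -01-  (sole → essential)
  3 | -01-  (sole → essential)
  4 | -10-  (sole → essential)
  5 | -10-  (sole → essential)
  8 | 1--0  (sole → essential)
  10 | -01-,1--0,1-1-
  11 | -01-,1-1-
  12 | -10-,1--0,11--
  13 | -10-,11--
  14 | 1--0,1-1-,11--
  15 | 1-1-,11--
Essential prime implicants: -01-, -10-, 1--0

NO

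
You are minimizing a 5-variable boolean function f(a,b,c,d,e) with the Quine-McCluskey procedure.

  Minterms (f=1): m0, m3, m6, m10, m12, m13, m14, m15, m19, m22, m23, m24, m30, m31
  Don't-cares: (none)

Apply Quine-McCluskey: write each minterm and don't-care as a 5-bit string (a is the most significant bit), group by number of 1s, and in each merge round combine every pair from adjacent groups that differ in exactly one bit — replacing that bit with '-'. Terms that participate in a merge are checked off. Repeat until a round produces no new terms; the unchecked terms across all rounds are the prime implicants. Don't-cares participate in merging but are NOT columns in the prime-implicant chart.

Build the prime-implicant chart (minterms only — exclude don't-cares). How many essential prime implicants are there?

Round 0: 00000 00011✓ 00110✓ 01010✓ 01100✓ 01101✓ 01110✓ 01111✓ 10011✓ 10110✓ 10111✓ 11000 11110✓ 11111✓
Round 1: -0011 -0110✓ -1110✓ -1111✓ 0-110✓ 01-10 011-0✓ 011-1✓ 0110-✓ 0111-✓ 1-110✓ 1-111✓ 10-11 1011-✓ 1111-✓
Round 2: --110 -111- 011-- 1-11-
PIs = {--110, -0011, -111-, 00000, 01-10, 011--, 1-11-, 10-11, 11000}
Coverage chart:
  m0: 00000 ←essential
  m3: -0011 ←essential
  m6: --110 ←essential
  m10: 01-10 ←essential
  m12: 011-- ←essential
  m13: 011-- ←essential
  m14: --110,-111-,01-10,011--
  m15: -111-,011--
  m19: -0011,10-11
  m22: --110,1-11-
  m23: 1-11-,10-11
  m24: 11000 ←essential
  m30: --110,-111-,1-11-
  m31: -111-,1-11-
Essential: --110, -0011, 00000, 01-10, 011--, 11000

6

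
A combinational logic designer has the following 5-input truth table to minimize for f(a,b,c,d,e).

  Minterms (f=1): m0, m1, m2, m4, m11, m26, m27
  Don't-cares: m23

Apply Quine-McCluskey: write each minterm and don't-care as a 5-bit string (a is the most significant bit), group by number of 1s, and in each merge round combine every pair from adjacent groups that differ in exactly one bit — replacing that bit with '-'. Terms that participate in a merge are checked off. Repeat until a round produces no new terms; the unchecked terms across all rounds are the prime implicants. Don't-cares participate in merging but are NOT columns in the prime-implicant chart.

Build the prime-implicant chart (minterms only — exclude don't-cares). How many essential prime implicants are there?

[col 0] 00000*, 00001*, 00010*, 00100*, 01011*, 10111, 11010*, 11011*
[col 1] -1011, 00-00, 000-0, 0000-, 1101-
Prime implicants: -1011, 00-00, 000-0, 0000-, 10111, 1101-
PI chart (minterm → PIs covering it):
  0 | 00-00,000-0,0000-
  1 | 0000-  (sole → essential)
  2 | 000-0  (sole → essential)
  4 | 00-00  (sole → essential)
  11 | -1011  (sole → essential)
  26 | 1101-  (sole → essential)
  27 | -1011,1101-
Essential prime implicants: -1011, 00-00, 000-0, 0000-, 1101-

5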